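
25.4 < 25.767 True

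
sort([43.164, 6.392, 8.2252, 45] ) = [6.392, 8.2252, 43.164, 45]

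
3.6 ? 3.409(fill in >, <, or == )>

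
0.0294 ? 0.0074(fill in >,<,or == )>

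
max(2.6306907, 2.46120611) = 2.6306907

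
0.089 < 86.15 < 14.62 False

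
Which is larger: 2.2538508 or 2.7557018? 2.7557018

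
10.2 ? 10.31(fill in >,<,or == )<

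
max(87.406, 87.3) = 87.406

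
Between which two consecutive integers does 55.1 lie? 55 and 56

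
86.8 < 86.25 False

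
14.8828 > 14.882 True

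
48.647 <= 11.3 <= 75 False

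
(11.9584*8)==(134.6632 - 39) False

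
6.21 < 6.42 True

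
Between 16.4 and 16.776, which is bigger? 16.776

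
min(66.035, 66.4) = 66.035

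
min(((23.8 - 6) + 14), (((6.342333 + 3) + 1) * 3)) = 31.026999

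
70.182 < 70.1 False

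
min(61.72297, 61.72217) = 61.72217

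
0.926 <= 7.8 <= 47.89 True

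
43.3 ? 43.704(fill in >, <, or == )<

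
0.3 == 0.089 False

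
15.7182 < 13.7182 False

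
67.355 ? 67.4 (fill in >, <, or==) <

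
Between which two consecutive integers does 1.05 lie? 1 and 2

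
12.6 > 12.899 False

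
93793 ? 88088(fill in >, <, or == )>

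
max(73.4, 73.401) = 73.401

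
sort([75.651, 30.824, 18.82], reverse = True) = [75.651, 30.824, 18.82]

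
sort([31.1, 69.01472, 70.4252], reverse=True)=[70.4252, 69.01472, 31.1]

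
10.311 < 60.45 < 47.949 False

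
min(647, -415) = -415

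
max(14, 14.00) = 14.00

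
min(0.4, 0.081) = 0.081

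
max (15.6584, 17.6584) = 17.6584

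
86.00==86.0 True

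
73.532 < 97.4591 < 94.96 False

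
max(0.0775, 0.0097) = 0.0775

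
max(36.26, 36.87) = 36.87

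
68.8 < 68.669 False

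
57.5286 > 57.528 True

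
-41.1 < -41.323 False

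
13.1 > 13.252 False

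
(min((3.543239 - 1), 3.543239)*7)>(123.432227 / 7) True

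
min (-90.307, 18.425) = -90.307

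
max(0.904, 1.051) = 1.051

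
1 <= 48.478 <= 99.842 True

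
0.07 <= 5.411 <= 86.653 True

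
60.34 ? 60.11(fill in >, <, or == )>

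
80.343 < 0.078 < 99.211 False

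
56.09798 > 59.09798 False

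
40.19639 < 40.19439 False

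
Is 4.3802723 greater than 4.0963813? Yes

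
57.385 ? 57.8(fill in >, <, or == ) <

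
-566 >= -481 False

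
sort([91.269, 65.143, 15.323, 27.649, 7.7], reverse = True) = [91.269, 65.143, 27.649, 15.323, 7.7]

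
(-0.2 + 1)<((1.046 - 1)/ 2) False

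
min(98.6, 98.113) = 98.113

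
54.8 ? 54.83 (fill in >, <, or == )<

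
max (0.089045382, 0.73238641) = 0.73238641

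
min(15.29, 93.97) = 15.29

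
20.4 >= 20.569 False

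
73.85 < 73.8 False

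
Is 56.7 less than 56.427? No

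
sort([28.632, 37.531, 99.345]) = [28.632, 37.531, 99.345]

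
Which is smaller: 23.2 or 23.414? 23.2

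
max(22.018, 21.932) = 22.018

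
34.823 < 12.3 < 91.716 False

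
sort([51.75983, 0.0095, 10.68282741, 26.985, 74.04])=[0.0095, 10.68282741, 26.985, 51.75983, 74.04]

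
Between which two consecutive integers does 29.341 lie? 29 and 30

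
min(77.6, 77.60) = 77.6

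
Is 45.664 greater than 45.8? No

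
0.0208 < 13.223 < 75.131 True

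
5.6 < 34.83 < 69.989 True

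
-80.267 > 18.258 False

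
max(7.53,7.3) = 7.53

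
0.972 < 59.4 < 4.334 False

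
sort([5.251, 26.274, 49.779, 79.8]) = [5.251, 26.274, 49.779, 79.8]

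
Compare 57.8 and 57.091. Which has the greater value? 57.8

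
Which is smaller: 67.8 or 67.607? 67.607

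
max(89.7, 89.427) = 89.7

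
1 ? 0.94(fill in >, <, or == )>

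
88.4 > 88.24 True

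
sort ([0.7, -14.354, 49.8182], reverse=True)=[49.8182, 0.7, -14.354]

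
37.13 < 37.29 True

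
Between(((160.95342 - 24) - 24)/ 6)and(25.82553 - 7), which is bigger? (((160.95342 - 24) - 24)/ 6)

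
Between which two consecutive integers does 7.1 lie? 7 and 8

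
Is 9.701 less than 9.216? No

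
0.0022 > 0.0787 False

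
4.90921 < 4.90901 False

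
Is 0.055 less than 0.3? Yes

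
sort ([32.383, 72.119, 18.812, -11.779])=[-11.779, 18.812, 32.383, 72.119]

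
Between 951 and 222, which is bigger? 951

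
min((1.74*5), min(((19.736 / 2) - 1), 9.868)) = 8.7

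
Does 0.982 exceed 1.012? No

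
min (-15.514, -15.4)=-15.514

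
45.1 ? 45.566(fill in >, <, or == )<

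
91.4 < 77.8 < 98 False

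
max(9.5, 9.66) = 9.66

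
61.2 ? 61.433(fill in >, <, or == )<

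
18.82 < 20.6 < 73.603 True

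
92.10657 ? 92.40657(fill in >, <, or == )<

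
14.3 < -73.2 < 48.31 False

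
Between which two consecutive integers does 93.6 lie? 93 and 94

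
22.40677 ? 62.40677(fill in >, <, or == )<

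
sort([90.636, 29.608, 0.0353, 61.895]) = [0.0353, 29.608, 61.895, 90.636]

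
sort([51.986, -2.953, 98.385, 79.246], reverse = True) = [98.385, 79.246, 51.986, -2.953]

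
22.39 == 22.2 False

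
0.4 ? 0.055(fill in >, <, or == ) >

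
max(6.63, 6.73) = 6.73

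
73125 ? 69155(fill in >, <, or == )>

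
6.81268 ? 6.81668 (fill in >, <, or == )<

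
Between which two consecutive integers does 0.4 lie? 0 and 1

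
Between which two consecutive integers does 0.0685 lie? 0 and 1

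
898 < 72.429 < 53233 False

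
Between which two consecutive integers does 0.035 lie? 0 and 1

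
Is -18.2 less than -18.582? No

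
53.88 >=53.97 False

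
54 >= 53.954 True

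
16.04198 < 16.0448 True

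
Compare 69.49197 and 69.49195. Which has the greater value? 69.49197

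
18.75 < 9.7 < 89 False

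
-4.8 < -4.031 True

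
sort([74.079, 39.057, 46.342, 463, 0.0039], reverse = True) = [463, 74.079, 46.342, 39.057, 0.0039]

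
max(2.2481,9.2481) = 9.2481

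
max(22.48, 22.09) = 22.48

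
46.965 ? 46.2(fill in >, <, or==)>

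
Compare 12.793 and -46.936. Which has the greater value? 12.793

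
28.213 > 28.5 False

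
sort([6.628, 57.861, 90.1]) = [6.628, 57.861, 90.1]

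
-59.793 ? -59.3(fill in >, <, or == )<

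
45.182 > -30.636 True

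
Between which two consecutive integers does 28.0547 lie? 28 and 29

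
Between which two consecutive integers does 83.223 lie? 83 and 84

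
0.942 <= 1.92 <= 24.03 True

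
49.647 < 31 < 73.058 False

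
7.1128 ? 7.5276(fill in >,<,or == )<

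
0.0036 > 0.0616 False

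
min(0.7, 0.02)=0.02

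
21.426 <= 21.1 False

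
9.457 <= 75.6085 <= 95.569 True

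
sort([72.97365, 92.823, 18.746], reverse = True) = [92.823, 72.97365, 18.746]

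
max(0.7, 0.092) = 0.7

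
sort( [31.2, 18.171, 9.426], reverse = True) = [31.2, 18.171, 9.426]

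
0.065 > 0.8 False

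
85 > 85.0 False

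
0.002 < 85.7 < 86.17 True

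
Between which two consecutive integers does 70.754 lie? 70 and 71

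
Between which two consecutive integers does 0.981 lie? 0 and 1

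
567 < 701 True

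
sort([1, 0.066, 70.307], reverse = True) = [70.307, 1, 0.066]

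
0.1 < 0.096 False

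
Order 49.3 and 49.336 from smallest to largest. 49.3, 49.336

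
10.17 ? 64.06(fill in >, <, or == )<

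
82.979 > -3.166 True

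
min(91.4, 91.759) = 91.4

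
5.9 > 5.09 True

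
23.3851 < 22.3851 False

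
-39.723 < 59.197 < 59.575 True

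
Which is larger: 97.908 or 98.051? 98.051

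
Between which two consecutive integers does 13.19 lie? 13 and 14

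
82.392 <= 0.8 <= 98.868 False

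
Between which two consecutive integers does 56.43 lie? 56 and 57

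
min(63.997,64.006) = 63.997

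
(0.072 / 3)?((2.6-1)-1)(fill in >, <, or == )<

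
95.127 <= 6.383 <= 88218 False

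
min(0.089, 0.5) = 0.089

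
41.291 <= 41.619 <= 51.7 True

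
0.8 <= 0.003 False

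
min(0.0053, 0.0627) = 0.0053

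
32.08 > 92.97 False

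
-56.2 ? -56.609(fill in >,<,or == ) >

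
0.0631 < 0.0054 False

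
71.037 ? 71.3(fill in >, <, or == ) <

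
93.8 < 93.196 False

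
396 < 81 False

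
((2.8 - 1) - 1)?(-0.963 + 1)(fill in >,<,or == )>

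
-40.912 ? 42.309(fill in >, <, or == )<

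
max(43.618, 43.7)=43.7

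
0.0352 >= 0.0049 True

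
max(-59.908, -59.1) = -59.1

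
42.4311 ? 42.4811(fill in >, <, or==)<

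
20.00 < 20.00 False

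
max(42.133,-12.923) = 42.133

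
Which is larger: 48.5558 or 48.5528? 48.5558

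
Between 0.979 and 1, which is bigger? 1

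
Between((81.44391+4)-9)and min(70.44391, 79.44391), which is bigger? ((81.44391+4)-9)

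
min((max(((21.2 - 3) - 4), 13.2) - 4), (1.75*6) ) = 10.2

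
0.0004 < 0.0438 True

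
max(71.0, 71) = 71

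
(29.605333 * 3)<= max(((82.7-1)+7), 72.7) False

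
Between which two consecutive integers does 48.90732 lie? 48 and 49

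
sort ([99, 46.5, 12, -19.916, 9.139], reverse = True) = [99, 46.5, 12, 9.139, -19.916]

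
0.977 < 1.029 True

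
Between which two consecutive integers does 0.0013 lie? 0 and 1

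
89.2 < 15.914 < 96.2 False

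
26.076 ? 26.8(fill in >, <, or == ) <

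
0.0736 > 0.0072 True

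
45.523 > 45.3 True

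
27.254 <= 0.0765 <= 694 False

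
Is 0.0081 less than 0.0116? Yes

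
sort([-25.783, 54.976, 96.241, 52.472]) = [-25.783, 52.472, 54.976, 96.241]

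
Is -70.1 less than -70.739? No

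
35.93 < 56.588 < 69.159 True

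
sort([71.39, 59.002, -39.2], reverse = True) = [71.39, 59.002, -39.2]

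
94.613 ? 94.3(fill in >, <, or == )>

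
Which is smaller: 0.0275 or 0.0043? 0.0043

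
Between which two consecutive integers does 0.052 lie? 0 and 1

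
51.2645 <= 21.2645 False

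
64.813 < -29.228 False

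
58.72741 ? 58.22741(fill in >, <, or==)>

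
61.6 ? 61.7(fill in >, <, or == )<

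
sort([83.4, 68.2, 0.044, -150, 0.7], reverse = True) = [83.4, 68.2, 0.7, 0.044, -150]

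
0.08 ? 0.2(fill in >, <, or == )<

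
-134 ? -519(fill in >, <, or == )>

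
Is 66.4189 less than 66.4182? No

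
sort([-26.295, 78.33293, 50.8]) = [-26.295, 50.8, 78.33293]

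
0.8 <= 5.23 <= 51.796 True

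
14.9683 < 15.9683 True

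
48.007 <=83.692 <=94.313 True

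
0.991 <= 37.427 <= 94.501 True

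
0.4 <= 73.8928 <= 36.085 False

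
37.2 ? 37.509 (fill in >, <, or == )<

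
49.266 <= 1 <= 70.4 False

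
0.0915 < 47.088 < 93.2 True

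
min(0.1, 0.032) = 0.032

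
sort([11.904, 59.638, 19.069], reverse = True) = [59.638, 19.069, 11.904]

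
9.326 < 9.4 True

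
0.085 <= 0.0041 False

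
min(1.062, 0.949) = 0.949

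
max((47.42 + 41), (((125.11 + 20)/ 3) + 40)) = 88.42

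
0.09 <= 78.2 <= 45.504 False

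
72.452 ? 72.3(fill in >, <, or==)>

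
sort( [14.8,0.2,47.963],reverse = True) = [47.963,14.8,0.2]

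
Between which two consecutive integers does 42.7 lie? 42 and 43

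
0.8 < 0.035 False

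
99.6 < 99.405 False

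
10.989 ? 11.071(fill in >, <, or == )<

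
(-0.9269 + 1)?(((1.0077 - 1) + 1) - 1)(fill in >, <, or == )>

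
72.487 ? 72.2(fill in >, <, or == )>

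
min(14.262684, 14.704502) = 14.262684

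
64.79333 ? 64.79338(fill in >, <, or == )<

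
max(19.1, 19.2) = 19.2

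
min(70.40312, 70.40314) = 70.40312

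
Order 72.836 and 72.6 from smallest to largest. 72.6,72.836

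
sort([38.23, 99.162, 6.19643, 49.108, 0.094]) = [0.094, 6.19643, 38.23, 49.108, 99.162]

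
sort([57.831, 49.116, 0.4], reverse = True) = [57.831, 49.116, 0.4]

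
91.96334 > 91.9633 True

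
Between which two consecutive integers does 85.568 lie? 85 and 86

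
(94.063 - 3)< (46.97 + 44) False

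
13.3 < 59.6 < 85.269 True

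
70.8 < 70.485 False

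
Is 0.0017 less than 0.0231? Yes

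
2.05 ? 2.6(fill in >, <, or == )<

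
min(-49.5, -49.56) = -49.56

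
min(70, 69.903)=69.903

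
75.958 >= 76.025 False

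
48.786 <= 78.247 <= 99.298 True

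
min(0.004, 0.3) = 0.004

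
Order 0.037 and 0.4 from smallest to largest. 0.037, 0.4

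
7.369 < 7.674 True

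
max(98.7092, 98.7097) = 98.7097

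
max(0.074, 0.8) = 0.8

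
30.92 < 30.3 False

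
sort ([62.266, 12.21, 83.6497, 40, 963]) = [12.21, 40, 62.266, 83.6497, 963]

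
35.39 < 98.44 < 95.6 False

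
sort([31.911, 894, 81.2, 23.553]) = [23.553, 31.911, 81.2, 894]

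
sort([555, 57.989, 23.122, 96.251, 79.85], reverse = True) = [555, 96.251, 79.85, 57.989, 23.122]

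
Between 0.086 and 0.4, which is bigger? 0.4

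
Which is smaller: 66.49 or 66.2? 66.2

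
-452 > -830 True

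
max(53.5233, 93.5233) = 93.5233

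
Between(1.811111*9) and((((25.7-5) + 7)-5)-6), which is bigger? ((((25.7-5) + 7)-5)-6)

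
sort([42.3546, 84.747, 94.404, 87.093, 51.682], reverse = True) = [94.404, 87.093, 84.747, 51.682, 42.3546]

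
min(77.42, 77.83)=77.42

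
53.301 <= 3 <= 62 False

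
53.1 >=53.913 False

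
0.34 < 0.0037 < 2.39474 False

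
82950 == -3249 False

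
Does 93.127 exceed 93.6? No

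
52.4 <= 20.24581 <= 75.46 False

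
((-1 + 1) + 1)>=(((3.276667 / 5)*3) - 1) True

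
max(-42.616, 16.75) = 16.75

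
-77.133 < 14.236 True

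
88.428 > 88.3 True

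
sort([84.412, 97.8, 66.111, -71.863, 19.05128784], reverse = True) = [97.8, 84.412, 66.111, 19.05128784, -71.863]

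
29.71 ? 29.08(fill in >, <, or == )>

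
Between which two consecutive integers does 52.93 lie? 52 and 53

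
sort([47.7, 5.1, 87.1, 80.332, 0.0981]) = [0.0981, 5.1, 47.7, 80.332, 87.1]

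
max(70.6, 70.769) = 70.769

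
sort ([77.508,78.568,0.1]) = [0.1,77.508,78.568]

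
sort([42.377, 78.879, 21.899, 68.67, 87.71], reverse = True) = [87.71, 78.879, 68.67, 42.377, 21.899]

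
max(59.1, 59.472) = 59.472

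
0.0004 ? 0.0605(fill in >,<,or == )<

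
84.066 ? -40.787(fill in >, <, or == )>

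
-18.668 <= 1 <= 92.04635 True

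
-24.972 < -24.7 True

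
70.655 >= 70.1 True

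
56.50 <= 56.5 True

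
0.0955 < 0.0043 False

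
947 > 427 True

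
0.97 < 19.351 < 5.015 False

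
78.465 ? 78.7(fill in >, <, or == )<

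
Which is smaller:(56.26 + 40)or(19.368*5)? (56.26 + 40)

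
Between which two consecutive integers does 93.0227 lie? 93 and 94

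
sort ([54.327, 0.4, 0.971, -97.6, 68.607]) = [-97.6, 0.4, 0.971, 54.327, 68.607]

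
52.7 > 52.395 True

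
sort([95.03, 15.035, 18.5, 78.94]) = [15.035, 18.5, 78.94, 95.03]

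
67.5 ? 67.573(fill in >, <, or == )<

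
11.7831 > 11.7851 False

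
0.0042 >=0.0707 False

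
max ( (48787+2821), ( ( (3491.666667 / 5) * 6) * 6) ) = 51608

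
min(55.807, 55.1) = 55.1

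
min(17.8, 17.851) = 17.8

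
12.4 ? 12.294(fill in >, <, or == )>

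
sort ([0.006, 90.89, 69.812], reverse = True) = [90.89, 69.812, 0.006]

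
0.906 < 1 True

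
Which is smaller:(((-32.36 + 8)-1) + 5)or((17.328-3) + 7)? (((-32.36 + 8)-1) + 5)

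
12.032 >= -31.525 True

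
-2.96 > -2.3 False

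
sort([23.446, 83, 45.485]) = [23.446, 45.485, 83]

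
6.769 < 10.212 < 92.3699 True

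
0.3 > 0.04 True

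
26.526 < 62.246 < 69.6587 True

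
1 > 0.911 True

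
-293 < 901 True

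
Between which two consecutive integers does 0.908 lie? 0 and 1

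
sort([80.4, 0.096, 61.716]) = [0.096, 61.716, 80.4]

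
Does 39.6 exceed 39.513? Yes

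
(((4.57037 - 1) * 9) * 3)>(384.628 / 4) True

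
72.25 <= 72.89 True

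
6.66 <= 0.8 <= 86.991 False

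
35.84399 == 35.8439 False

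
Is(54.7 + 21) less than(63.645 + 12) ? No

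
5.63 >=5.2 True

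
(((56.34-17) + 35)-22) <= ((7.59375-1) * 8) True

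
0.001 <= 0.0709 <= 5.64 True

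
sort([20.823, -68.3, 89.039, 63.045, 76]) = [-68.3, 20.823, 63.045, 76, 89.039]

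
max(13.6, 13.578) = 13.6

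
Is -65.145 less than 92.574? Yes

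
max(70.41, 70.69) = 70.69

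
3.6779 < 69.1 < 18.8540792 False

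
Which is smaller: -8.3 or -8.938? -8.938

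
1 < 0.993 False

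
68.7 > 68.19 True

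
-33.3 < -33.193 True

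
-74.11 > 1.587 False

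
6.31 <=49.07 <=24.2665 False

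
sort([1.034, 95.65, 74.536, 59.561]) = [1.034, 59.561, 74.536, 95.65]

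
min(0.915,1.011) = 0.915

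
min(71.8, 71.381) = 71.381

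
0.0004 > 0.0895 False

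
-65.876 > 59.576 False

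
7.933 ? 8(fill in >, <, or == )<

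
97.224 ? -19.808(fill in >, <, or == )>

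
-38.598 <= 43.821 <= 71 True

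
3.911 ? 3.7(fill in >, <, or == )>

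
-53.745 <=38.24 True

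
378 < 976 True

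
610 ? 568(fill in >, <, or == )>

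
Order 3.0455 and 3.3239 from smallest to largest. 3.0455, 3.3239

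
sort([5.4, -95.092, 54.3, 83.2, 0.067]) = [-95.092, 0.067, 5.4, 54.3, 83.2]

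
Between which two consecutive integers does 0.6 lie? 0 and 1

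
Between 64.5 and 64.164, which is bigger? 64.5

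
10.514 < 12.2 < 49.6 True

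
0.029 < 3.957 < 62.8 True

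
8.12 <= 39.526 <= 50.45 True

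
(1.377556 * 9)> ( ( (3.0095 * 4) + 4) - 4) True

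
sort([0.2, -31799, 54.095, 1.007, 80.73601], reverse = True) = [80.73601, 54.095, 1.007, 0.2, -31799]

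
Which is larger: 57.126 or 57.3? 57.3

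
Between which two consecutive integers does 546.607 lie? 546 and 547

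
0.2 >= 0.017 True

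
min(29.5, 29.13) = 29.13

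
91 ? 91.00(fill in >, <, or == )==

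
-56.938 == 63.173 False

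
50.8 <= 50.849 True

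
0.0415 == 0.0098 False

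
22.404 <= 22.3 False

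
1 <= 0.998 False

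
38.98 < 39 True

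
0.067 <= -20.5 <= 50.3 False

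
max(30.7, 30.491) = 30.7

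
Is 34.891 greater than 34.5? Yes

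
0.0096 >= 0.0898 False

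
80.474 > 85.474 False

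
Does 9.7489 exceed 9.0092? Yes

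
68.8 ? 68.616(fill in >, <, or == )>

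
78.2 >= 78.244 False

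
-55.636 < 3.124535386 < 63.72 True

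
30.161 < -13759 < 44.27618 False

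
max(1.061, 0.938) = 1.061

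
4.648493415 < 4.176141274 False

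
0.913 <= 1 True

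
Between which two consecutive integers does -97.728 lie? -98 and -97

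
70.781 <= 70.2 False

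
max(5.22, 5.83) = 5.83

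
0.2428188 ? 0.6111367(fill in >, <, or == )<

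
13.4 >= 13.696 False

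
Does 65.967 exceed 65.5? Yes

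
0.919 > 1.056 False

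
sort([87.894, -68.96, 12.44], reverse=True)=[87.894, 12.44, -68.96]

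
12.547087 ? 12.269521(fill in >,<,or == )>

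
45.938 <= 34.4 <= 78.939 False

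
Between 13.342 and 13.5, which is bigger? 13.5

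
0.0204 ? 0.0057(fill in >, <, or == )>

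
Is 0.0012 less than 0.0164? Yes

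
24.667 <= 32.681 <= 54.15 True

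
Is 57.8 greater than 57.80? No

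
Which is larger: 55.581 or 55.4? 55.581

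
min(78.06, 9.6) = 9.6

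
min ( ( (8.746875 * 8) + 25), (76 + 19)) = 94.975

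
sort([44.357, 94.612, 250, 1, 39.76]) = [1, 39.76, 44.357, 94.612, 250]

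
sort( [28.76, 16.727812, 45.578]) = [16.727812, 28.76, 45.578]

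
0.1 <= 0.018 False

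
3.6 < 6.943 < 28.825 True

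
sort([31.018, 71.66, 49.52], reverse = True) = [71.66, 49.52, 31.018]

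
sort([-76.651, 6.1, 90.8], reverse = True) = [90.8, 6.1, -76.651]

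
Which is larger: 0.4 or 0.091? 0.4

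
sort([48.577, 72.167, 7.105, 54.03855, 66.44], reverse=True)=[72.167, 66.44, 54.03855, 48.577, 7.105]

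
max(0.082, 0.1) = 0.1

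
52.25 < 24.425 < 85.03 False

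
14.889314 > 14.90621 False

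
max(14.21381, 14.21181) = 14.21381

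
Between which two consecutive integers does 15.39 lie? 15 and 16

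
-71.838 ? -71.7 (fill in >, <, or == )<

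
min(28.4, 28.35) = 28.35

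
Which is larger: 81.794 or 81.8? 81.8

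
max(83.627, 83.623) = 83.627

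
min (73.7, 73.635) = 73.635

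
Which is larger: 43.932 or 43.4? 43.932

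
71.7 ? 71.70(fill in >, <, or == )==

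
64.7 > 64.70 False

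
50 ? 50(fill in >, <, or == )==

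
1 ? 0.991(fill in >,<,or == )>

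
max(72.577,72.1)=72.577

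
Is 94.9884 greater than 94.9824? Yes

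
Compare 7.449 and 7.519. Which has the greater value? 7.519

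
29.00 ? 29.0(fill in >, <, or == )==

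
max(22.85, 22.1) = 22.85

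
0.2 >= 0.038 True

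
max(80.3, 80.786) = 80.786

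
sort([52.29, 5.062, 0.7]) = [0.7, 5.062, 52.29]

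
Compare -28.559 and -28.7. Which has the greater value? -28.559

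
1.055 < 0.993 False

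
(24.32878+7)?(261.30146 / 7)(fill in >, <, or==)<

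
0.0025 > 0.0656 False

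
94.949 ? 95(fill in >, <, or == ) <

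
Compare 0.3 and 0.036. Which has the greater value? 0.3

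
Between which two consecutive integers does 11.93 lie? 11 and 12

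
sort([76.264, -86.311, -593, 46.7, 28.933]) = [-593, -86.311, 28.933, 46.7, 76.264]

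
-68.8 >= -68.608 False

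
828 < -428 False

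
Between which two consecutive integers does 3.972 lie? 3 and 4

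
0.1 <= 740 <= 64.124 False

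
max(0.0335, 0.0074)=0.0335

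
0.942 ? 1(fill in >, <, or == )<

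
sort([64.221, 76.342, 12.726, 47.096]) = [12.726, 47.096, 64.221, 76.342]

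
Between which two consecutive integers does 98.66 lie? 98 and 99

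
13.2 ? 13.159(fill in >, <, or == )>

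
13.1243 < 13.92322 True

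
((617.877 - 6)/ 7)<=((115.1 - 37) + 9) False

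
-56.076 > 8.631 False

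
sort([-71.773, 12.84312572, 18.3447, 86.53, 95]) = [-71.773, 12.84312572, 18.3447, 86.53, 95]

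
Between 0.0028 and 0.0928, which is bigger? 0.0928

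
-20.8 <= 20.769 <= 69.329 True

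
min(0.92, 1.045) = 0.92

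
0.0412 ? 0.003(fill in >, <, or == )>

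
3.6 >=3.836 False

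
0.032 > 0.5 False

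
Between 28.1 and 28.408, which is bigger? 28.408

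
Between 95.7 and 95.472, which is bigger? 95.7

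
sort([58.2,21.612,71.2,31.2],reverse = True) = [71.2,58.2,31.2,21.612]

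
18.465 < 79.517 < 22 False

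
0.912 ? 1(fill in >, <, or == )<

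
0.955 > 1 False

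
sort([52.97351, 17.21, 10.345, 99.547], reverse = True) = [99.547, 52.97351, 17.21, 10.345]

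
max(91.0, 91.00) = 91.00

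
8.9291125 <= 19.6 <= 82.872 True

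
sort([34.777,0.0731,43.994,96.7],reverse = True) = [96.7,43.994,34.777,0.0731]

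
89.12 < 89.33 True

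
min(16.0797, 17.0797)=16.0797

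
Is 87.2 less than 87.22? Yes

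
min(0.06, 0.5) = 0.06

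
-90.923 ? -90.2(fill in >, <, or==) <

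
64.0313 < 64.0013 False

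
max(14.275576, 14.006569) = 14.275576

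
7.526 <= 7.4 False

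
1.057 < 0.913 False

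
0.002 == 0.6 False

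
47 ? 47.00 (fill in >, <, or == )==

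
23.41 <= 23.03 False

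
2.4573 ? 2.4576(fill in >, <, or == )<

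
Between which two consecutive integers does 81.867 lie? 81 and 82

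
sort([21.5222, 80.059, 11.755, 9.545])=[9.545, 11.755, 21.5222, 80.059]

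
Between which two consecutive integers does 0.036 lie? 0 and 1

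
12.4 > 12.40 False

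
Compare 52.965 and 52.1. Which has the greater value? 52.965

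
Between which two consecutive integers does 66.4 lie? 66 and 67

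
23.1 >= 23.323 False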